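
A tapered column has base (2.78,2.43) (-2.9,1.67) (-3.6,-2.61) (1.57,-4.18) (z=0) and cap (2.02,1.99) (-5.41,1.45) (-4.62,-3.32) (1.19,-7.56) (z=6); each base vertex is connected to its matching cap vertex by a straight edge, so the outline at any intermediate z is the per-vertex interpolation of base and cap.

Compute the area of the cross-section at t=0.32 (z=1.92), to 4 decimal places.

Area at t=0.32: 35.3772

Cross-section at t=0.32: each vertex is (1-t)·p0[i] + t·p1[i].
  v1: (1-0.32)·(2.78,2.43) + 0.32·(2.02,1.99) = (2.5368,2.2892)
  v2: (1-0.32)·(-2.9,1.67) + 0.32·(-5.41,1.45) = (-3.7032,1.5996)
  v3: (1-0.32)·(-3.6,-2.61) + 0.32·(-4.62,-3.32) = (-3.9264,-2.8372)
  v4: (1-0.32)·(1.57,-4.18) + 0.32·(1.19,-7.56) = (1.4484,-5.2616)
Shoelace sum Σ(x_i·y_{i+1} − x_{i+1}·y_i):
  i=1: 2.5368·1.5996 − -3.7032·2.2892 = +12.5352 (running +12.5352)
  i=2: -3.7032·-2.8372 − -3.9264·1.5996 = +16.7874 (running +29.3226)
  i=3: -3.9264·-5.2616 − 1.4484·-2.8372 = +24.7685 (running +54.0912)
  i=4: 1.4484·2.2892 − 2.5368·-5.2616 = +16.6633 (running +70.7545)
Area = |Σ|/2 = |70.7545|/2 = 35.3772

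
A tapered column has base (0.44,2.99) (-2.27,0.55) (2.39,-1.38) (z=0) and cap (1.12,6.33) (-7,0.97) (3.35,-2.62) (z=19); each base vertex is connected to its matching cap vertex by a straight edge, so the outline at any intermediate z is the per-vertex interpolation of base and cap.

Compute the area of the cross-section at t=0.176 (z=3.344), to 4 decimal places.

Cross-section at t=0.176: each vertex is (1-t)·p0[i] + t·p1[i].
  v1: (1-0.176)·(0.44,2.99) + 0.176·(1.12,6.33) = (0.5597,3.5778)
  v2: (1-0.176)·(-2.27,0.55) + 0.176·(-7,0.97) = (-3.1025,0.6239)
  v3: (1-0.176)·(2.39,-1.38) + 0.176·(3.35,-2.62) = (2.5590,-1.5982)
Shoelace sum Σ(x_i·y_{i+1} − x_{i+1}·y_i):
  i=1: 0.5597·0.6239 − -3.1025·3.5778 = +11.4494 (running +11.4494)
  i=2: -3.1025·-1.5982 − 2.5590·0.6239 = +3.3619 (running +14.8113)
  i=3: 2.5590·3.5778 − 0.5597·-1.5982 = +10.0501 (running +24.8613)
Area = |Σ|/2 = |24.8613|/2 = 12.4307

Area at t=0.176: 12.4307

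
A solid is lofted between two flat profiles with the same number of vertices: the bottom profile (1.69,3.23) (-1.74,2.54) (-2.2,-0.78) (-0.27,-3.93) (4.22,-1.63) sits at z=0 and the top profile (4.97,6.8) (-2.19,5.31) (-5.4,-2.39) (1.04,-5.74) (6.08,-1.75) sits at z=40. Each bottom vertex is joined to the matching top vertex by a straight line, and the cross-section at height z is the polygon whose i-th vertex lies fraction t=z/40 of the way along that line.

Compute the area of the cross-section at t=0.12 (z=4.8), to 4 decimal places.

Cross-section at t=0.12: each vertex is (1-t)·p0[i] + t·p1[i].
  v1: (1-0.12)·(1.69,3.23) + 0.12·(4.97,6.8) = (2.0836,3.6584)
  v2: (1-0.12)·(-1.74,2.54) + 0.12·(-2.19,5.31) = (-1.7940,2.8724)
  v3: (1-0.12)·(-2.2,-0.78) + 0.12·(-5.4,-2.39) = (-2.5840,-0.9732)
  v4: (1-0.12)·(-0.27,-3.93) + 0.12·(1.04,-5.74) = (-0.1128,-4.1472)
  v5: (1-0.12)·(4.22,-1.63) + 0.12·(6.08,-1.75) = (4.4432,-1.6444)
Shoelace sum Σ(x_i·y_{i+1} − x_{i+1}·y_i):
  i=1: 2.0836·2.8724 − -1.7940·3.6584 = +12.5481 (running +12.5481)
  i=2: -1.7940·-0.9732 − -2.5840·2.8724 = +9.1682 (running +21.7163)
  i=3: -2.5840·-4.1472 − -0.1128·-0.9732 = +10.6066 (running +32.3229)
  i=4: -0.1128·-1.6444 − 4.4432·-4.1472 = +18.6123 (running +50.9352)
  i=5: 4.4432·3.6584 − 2.0836·-1.6444 = +19.6813 (running +70.6165)
Area = |Σ|/2 = |70.6165|/2 = 35.3082

Area at t=0.12: 35.3082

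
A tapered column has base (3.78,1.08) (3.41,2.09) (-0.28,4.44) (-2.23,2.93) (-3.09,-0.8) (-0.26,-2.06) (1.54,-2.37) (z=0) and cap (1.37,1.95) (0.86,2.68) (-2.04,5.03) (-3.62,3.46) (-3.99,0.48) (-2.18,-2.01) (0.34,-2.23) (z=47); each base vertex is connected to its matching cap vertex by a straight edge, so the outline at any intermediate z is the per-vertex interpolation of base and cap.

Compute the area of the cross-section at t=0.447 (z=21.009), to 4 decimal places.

Cross-section at t=0.447: each vertex is (1-t)·p0[i] + t·p1[i].
  v1: (1-0.447)·(3.78,1.08) + 0.447·(1.37,1.95) = (2.7027,1.4689)
  v2: (1-0.447)·(3.41,2.09) + 0.447·(0.86,2.68) = (2.2702,2.3537)
  v3: (1-0.447)·(-0.28,4.44) + 0.447·(-2.04,5.03) = (-1.0667,4.7037)
  v4: (1-0.447)·(-2.23,2.93) + 0.447·(-3.62,3.46) = (-2.8513,3.1669)
  v5: (1-0.447)·(-3.09,-0.8) + 0.447·(-3.99,0.48) = (-3.4923,-0.2278)
  v6: (1-0.447)·(-0.26,-2.06) + 0.447·(-2.18,-2.01) = (-1.1182,-2.0376)
  v7: (1-0.447)·(1.54,-2.37) + 0.447·(0.34,-2.23) = (1.0036,-2.3074)
Shoelace sum Σ(x_i·y_{i+1} − x_{i+1}·y_i):
  i=1: 2.7027·2.3537 − 2.2702·1.4689 = +3.0269 (running +3.0269)
  i=2: 2.2702·4.7037 − -1.0667·2.3537 = +13.1889 (running +16.2158)
  i=3: -1.0667·3.1669 − -2.8513·4.7037 = +10.0337 (running +26.2495)
  i=4: -2.8513·-0.2278 − -3.4923·3.1669 = +11.7094 (running +37.9590)
  i=5: -3.4923·-2.0376 − -1.1182·-0.2278 = +6.8613 (running +44.8203)
  i=6: -1.1182·-2.3074 − 1.0036·-2.0376 = +4.6252 (running +49.4455)
  i=7: 1.0036·1.4689 − 2.7027·-2.3074 = +7.7105 (running +57.1560)
Area = |Σ|/2 = |57.1560|/2 = 28.5780

Area at t=0.447: 28.5780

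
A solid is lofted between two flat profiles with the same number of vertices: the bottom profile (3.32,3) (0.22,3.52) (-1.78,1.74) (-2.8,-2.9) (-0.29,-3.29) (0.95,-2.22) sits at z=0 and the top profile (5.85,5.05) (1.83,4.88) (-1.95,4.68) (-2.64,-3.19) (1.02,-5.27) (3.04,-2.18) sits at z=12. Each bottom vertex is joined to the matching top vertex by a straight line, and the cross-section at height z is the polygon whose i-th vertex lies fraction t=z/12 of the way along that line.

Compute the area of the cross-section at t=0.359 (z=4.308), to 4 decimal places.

Area at t=0.359: 35.1857

Cross-section at t=0.359: each vertex is (1-t)·p0[i] + t·p1[i].
  v1: (1-0.359)·(3.32,3) + 0.359·(5.85,5.05) = (4.2283,3.7359)
  v2: (1-0.359)·(0.22,3.52) + 0.359·(1.83,4.88) = (0.7980,4.0082)
  v3: (1-0.359)·(-1.78,1.74) + 0.359·(-1.95,4.68) = (-1.8410,2.7955)
  v4: (1-0.359)·(-2.8,-2.9) + 0.359·(-2.64,-3.19) = (-2.7426,-3.0041)
  v5: (1-0.359)·(-0.29,-3.29) + 0.359·(1.02,-5.27) = (0.1803,-4.0008)
  v6: (1-0.359)·(0.95,-2.22) + 0.359·(3.04,-2.18) = (1.7003,-2.2056)
Shoelace sum Σ(x_i·y_{i+1} − x_{i+1}·y_i):
  i=1: 4.2283·4.0082 − 0.7980·3.7359 = +13.9667 (running +13.9667)
  i=2: 0.7980·2.7955 − -1.8410·4.0082 = +9.6100 (running +23.5767)
  i=3: -1.8410·-3.0041 − -2.7426·2.7955 = +13.1974 (running +36.7741)
  i=4: -2.7426·-4.0008 − 0.1803·-3.0041 = +11.5141 (running +48.2882)
  i=5: 0.1803·-2.2056 − 1.7003·-4.0008 = +6.4050 (running +54.6932)
  i=6: 1.7003·3.7359 − 4.2283·-2.2056 = +15.6783 (running +70.3715)
Area = |Σ|/2 = |70.3715|/2 = 35.1857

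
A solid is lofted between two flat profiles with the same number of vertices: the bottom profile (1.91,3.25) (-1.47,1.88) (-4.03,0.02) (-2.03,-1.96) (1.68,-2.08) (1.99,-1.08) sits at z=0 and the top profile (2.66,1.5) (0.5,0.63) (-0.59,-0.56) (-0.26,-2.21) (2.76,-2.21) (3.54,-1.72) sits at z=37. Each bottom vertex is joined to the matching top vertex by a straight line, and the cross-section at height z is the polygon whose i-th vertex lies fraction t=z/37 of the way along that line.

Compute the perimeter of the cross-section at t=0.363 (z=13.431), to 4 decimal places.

Perimeter at t=0.363: 16.4362

Cross-section at t=0.363: each vertex is (1-t)·p0[i] + t·p1[i].
  v1: (1-0.363)·(1.91,3.25) + 0.363·(2.66,1.5) = (2.1822,2.6147)
  v2: (1-0.363)·(-1.47,1.88) + 0.363·(0.5,0.63) = (-0.7549,1.4263)
  v3: (1-0.363)·(-4.03,0.02) + 0.363·(-0.59,-0.56) = (-2.7813,-0.1905)
  v4: (1-0.363)·(-2.03,-1.96) + 0.363·(-0.26,-2.21) = (-1.3875,-2.0507)
  v5: (1-0.363)·(1.68,-2.08) + 0.363·(2.76,-2.21) = (2.0720,-2.1272)
  v6: (1-0.363)·(1.99,-1.08) + 0.363·(3.54,-1.72) = (2.5526,-1.3123)
Perimeter = Σ |v_{i+1} − v_i|:
  edge 1→2: √(-2.9371² + -1.1885²) = 3.1685 (running 3.1685)
  edge 2→3: √(-2.0264² + -1.6168²) = 2.5923 (running 5.7608)
  edge 3→4: √(1.3938² + -1.8602²) = 2.3244 (running 8.0853)
  edge 4→5: √(3.4595² + -0.0764²) = 3.4604 (running 11.5457)
  edge 5→6: √(0.4806² + 0.8149²) = 0.9460 (running 12.4917)
  edge 6→1: √(-0.3704² + 3.9271²) = 3.9445 (running 16.4362)
Perimeter = 16.4362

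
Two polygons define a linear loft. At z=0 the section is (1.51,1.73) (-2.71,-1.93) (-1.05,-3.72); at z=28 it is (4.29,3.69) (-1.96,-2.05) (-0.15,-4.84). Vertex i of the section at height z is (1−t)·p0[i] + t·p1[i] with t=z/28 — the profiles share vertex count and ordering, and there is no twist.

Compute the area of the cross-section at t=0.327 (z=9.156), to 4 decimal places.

Cross-section at t=0.327: each vertex is (1-t)·p0[i] + t·p1[i].
  v1: (1-0.327)·(1.51,1.73) + 0.327·(4.29,3.69) = (2.4191,2.3709)
  v2: (1-0.327)·(-2.71,-1.93) + 0.327·(-1.96,-2.05) = (-2.4647,-1.9692)
  v3: (1-0.327)·(-1.05,-3.72) + 0.327·(-0.15,-4.84) = (-0.7557,-4.0862)
Shoelace sum Σ(x_i·y_{i+1} − x_{i+1}·y_i):
  i=1: 2.4191·-1.9692 − -2.4647·2.3709 = +1.0800 (running +1.0800)
  i=2: -2.4647·-4.0862 − -0.7557·-1.9692 = +8.5834 (running +9.6634)
  i=3: -0.7557·2.3709 − 2.4191·-4.0862 = +8.0932 (running +17.7566)
Area = |Σ|/2 = |17.7566|/2 = 8.8783

Area at t=0.327: 8.8783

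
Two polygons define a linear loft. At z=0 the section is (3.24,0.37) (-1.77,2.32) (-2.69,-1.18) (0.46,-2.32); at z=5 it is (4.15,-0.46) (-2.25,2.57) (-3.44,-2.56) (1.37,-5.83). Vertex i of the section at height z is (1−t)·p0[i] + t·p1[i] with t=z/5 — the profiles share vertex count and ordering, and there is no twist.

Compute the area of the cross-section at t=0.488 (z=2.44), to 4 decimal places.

Area at t=0.488: 24.4648

Cross-section at t=0.488: each vertex is (1-t)·p0[i] + t·p1[i].
  v1: (1-0.488)·(3.24,0.37) + 0.488·(4.15,-0.46) = (3.6841,-0.0350)
  v2: (1-0.488)·(-1.77,2.32) + 0.488·(-2.25,2.57) = (-2.0042,2.4420)
  v3: (1-0.488)·(-2.69,-1.18) + 0.488·(-3.44,-2.56) = (-3.0560,-1.8534)
  v4: (1-0.488)·(0.46,-2.32) + 0.488·(1.37,-5.83) = (0.9041,-4.0329)
Shoelace sum Σ(x_i·y_{i+1} − x_{i+1}·y_i):
  i=1: 3.6841·2.4420 − -2.0042·-0.0350 = +8.9263 (running +8.9263)
  i=2: -2.0042·-1.8534 − -3.0560·2.4420 = +11.1775 (running +20.1038)
  i=3: -3.0560·-4.0329 − 0.9041·-1.8534 = +14.0001 (running +34.1039)
  i=4: 0.9041·-0.0350 − 3.6841·-4.0329 = +14.8258 (running +48.9297)
Area = |Σ|/2 = |48.9297|/2 = 24.4648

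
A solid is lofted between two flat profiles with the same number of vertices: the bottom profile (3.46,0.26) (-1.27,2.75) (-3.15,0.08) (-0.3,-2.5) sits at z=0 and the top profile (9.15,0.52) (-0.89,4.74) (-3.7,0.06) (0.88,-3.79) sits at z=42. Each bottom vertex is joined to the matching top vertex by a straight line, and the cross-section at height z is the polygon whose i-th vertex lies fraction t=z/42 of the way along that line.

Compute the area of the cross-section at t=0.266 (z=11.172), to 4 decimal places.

Cross-section at t=0.266: each vertex is (1-t)·p0[i] + t·p1[i].
  v1: (1-0.266)·(3.46,0.26) + 0.266·(9.15,0.52) = (4.9735,0.3292)
  v2: (1-0.266)·(-1.27,2.75) + 0.266·(-0.89,4.74) = (-1.1689,3.2793)
  v3: (1-0.266)·(-3.15,0.08) + 0.266·(-3.7,0.06) = (-3.2963,0.0747)
  v4: (1-0.266)·(-0.3,-2.5) + 0.266·(0.88,-3.79) = (0.0139,-2.8431)
Shoelace sum Σ(x_i·y_{i+1} − x_{i+1}·y_i):
  i=1: 4.9735·3.2793 − -1.1689·0.3292 = +16.6947 (running +16.6947)
  i=2: -1.1689·0.0747 − -3.2963·3.2793 = +10.7224 (running +27.4171)
  i=3: -3.2963·-2.8431 − 0.0139·0.0747 = +9.3708 (running +36.7879)
  i=4: 0.0139·0.3292 − 4.9735·-2.8431 = +14.1450 (running +50.9329)
Area = |Σ|/2 = |50.9329|/2 = 25.4665

Area at t=0.266: 25.4665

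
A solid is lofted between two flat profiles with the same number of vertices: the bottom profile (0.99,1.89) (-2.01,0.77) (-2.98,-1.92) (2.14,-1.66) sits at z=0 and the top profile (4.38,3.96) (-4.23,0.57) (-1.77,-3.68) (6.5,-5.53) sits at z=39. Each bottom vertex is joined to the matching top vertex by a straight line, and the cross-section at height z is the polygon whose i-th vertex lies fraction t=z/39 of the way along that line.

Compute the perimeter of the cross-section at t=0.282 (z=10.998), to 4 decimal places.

Cross-section at t=0.282: each vertex is (1-t)·p0[i] + t·p1[i].
  v1: (1-0.282)·(0.99,1.89) + 0.282·(4.38,3.96) = (1.9460,2.4737)
  v2: (1-0.282)·(-2.01,0.77) + 0.282·(-4.23,0.57) = (-2.6360,0.7136)
  v3: (1-0.282)·(-2.98,-1.92) + 0.282·(-1.77,-3.68) = (-2.6388,-2.4163)
  v4: (1-0.282)·(2.14,-1.66) + 0.282·(6.5,-5.53) = (3.3695,-2.7513)
Perimeter = Σ |v_{i+1} − v_i|:
  edge 1→2: √(-4.5820² + -1.7601²) = 4.9085 (running 4.9085)
  edge 2→3: √(-0.0027² + -3.1299²) = 3.1299 (running 8.0384)
  edge 3→4: √(6.0083² + -0.3350²) = 6.0176 (running 14.0560)
  edge 4→1: √(-1.4235² + 5.2251²) = 5.4155 (running 19.4715)
Perimeter = 19.4715

Perimeter at t=0.282: 19.4715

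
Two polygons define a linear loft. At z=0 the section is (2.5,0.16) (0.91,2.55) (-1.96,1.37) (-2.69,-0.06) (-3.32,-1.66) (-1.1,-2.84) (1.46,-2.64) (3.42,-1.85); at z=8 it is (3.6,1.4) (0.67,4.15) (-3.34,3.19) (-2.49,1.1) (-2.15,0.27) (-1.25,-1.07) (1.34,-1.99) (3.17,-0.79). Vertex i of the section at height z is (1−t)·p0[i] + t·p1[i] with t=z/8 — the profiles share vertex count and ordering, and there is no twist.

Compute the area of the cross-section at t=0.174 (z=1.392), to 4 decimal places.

Cross-section at t=0.174: each vertex is (1-t)·p0[i] + t·p1[i].
  v1: (1-0.174)·(2.5,0.16) + 0.174·(3.6,1.4) = (2.6914,0.3758)
  v2: (1-0.174)·(0.91,2.55) + 0.174·(0.67,4.15) = (0.8682,2.8284)
  v3: (1-0.174)·(-1.96,1.37) + 0.174·(-3.34,3.19) = (-2.2001,1.6867)
  v4: (1-0.174)·(-2.69,-0.06) + 0.174·(-2.49,1.1) = (-2.6552,0.1418)
  v5: (1-0.174)·(-3.32,-1.66) + 0.174·(-2.15,0.27) = (-3.1164,-1.3242)
  v6: (1-0.174)·(-1.1,-2.84) + 0.174·(-1.25,-1.07) = (-1.1261,-2.5320)
  v7: (1-0.174)·(1.46,-2.64) + 0.174·(1.34,-1.99) = (1.4391,-2.5269)
  v8: (1-0.174)·(3.42,-1.85) + 0.174·(3.17,-0.79) = (3.3765,-1.6656)
Shoelace sum Σ(x_i·y_{i+1} − x_{i+1}·y_i):
  i=1: 2.6914·2.8284 − 0.8682·0.3758 = +7.2861 (running +7.2861)
  i=2: 0.8682·1.6867 − -2.2001·2.8284 = +7.6873 (running +14.9734)
  i=3: -2.2001·0.1418 − -2.6552·1.6867 = +4.1664 (running +19.1398)
  i=4: -2.6552·-1.3242 − -3.1164·0.1418 = +3.9580 (running +23.0978)
  i=5: -3.1164·-2.5320 − -1.1261·-1.3242 = +6.3997 (running +29.4975)
  i=6: -1.1261·-2.5269 − 1.4391·-2.5320 = +6.4894 (running +35.9869)
  i=7: 1.4391·-1.6656 − 3.3765·-2.5269 = +6.1351 (running +42.1220)
  i=8: 3.3765·0.3758 − 2.6914·-1.6656 = +5.7514 (running +47.8735)
Area = |Σ|/2 = |47.8735|/2 = 23.9367

Area at t=0.174: 23.9367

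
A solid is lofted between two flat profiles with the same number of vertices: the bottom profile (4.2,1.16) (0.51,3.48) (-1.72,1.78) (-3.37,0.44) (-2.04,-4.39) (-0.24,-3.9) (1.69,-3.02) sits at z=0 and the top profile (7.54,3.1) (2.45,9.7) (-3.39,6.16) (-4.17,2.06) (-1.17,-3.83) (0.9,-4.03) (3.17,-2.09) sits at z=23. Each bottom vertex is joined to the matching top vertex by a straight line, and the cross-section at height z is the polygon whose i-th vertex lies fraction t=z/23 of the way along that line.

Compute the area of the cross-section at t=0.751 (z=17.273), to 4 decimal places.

Area at t=0.751: 78.8362

Cross-section at t=0.751: each vertex is (1-t)·p0[i] + t·p1[i].
  v1: (1-0.751)·(4.2,1.16) + 0.751·(7.54,3.1) = (6.7083,2.6169)
  v2: (1-0.751)·(0.51,3.48) + 0.751·(2.45,9.7) = (1.9669,8.1512)
  v3: (1-0.751)·(-1.72,1.78) + 0.751·(-3.39,6.16) = (-2.9742,5.0694)
  v4: (1-0.751)·(-3.37,0.44) + 0.751·(-4.17,2.06) = (-3.9708,1.6566)
  v5: (1-0.751)·(-2.04,-4.39) + 0.751·(-1.17,-3.83) = (-1.3866,-3.9694)
  v6: (1-0.751)·(-0.24,-3.9) + 0.751·(0.9,-4.03) = (0.6161,-3.9976)
  v7: (1-0.751)·(1.69,-3.02) + 0.751·(3.17,-2.09) = (2.8015,-2.3216)
Shoelace sum Σ(x_i·y_{i+1} − x_{i+1}·y_i):
  i=1: 6.7083·8.1512 − 1.9669·2.6169 = +49.5338 (running +49.5338)
  i=2: 1.9669·5.0694 − -2.9742·8.1512 = +34.2143 (running +83.7481)
  i=3: -2.9742·1.6566 − -3.9708·5.0694 = +15.2024 (running +98.9505)
  i=4: -3.9708·-3.9694 − -1.3866·1.6566 = +18.0590 (running +117.0095)
  i=5: -1.3866·-3.9976 − 0.6161·-3.9694 = +7.9890 (running +124.9984)
  i=6: 0.6161·-2.3216 − 2.8015·-3.9976 = +9.7689 (running +134.7673)
  i=7: 2.8015·2.6169 − 6.7083·-2.3216 = +22.9052 (running +157.6725)
Area = |Σ|/2 = |157.6725|/2 = 78.8362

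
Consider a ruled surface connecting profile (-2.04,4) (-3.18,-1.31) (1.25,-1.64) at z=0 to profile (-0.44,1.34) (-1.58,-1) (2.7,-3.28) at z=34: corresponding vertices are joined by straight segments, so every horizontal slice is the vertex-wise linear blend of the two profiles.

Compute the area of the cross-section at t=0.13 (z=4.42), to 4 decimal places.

Cross-section at t=0.13: each vertex is (1-t)·p0[i] + t·p1[i].
  v1: (1-0.13)·(-2.04,4) + 0.13·(-0.44,1.34) = (-1.8320,3.6542)
  v2: (1-0.13)·(-3.18,-1.31) + 0.13·(-1.58,-1) = (-2.9720,-1.2697)
  v3: (1-0.13)·(1.25,-1.64) + 0.13·(2.7,-3.28) = (1.4385,-1.8532)
Shoelace sum Σ(x_i·y_{i+1} − x_{i+1}·y_i):
  i=1: -1.8320·-1.2697 − -2.9720·3.6542 = +13.1864 (running +13.1864)
  i=2: -2.9720·-1.8532 − 1.4385·-1.2697 = +7.3342 (running +20.5205)
  i=3: 1.4385·3.6542 − -1.8320·-1.8532 = +1.8615 (running +22.3821)
Area = |Σ|/2 = |22.3821|/2 = 11.1910

Area at t=0.13: 11.1910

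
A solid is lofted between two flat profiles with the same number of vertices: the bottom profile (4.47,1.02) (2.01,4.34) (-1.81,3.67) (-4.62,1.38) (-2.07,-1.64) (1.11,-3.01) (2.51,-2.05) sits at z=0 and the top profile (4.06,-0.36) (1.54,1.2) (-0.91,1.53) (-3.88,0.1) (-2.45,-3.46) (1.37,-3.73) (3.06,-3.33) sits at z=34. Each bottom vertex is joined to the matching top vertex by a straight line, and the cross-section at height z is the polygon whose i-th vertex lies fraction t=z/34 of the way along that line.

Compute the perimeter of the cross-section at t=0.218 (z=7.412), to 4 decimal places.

Cross-section at t=0.218: each vertex is (1-t)·p0[i] + t·p1[i].
  v1: (1-0.218)·(4.47,1.02) + 0.218·(4.06,-0.36) = (4.3806,0.7192)
  v2: (1-0.218)·(2.01,4.34) + 0.218·(1.54,1.2) = (1.9075,3.6555)
  v3: (1-0.218)·(-1.81,3.67) + 0.218·(-0.91,1.53) = (-1.6138,3.2035)
  v4: (1-0.218)·(-4.62,1.38) + 0.218·(-3.88,0.1) = (-4.4587,1.1010)
  v5: (1-0.218)·(-2.07,-1.64) + 0.218·(-2.45,-3.46) = (-2.1528,-2.0368)
  v6: (1-0.218)·(1.11,-3.01) + 0.218·(1.37,-3.73) = (1.1667,-3.1670)
  v7: (1-0.218)·(2.51,-2.05) + 0.218·(3.06,-3.33) = (2.6299,-2.3290)
Perimeter = Σ |v_{i+1} − v_i|:
  edge 1→2: √(-2.4731² + 2.9363²) = 3.8390 (running 3.8390)
  edge 2→3: √(-3.5213² + -0.4520²) = 3.5502 (running 7.3893)
  edge 3→4: √(-2.8449² + -2.1025²) = 3.5375 (running 10.9268)
  edge 4→5: √(2.3058² + -3.1377²) = 3.8939 (running 14.8206)
  edge 5→6: √(3.3195² + -1.1302²) = 3.5066 (running 18.3273)
  edge 6→7: √(1.4632² + 0.8379²) = 1.6862 (running 20.0134)
  edge 7→1: √(1.7507² + 3.0482²) = 3.5152 (running 23.5286)
Perimeter = 23.5286

Perimeter at t=0.218: 23.5286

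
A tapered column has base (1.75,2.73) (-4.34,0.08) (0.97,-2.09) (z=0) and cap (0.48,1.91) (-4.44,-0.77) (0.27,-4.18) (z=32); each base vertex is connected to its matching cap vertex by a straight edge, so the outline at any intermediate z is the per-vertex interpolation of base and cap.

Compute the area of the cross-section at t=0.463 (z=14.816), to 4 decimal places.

Cross-section at t=0.463: each vertex is (1-t)·p0[i] + t·p1[i].
  v1: (1-0.463)·(1.75,2.73) + 0.463·(0.48,1.91) = (1.1620,2.3503)
  v2: (1-0.463)·(-4.34,0.08) + 0.463·(-4.44,-0.77) = (-4.3863,-0.3136)
  v3: (1-0.463)·(0.97,-2.09) + 0.463·(0.27,-4.18) = (0.6459,-3.0577)
Shoelace sum Σ(x_i·y_{i+1} − x_{i+1}·y_i):
  i=1: 1.1620·-0.3136 − -4.3863·2.3503 = +9.9450 (running +9.9450)
  i=2: -4.3863·-3.0577 − 0.6459·-0.3136 = +13.6144 (running +23.5593)
  i=3: 0.6459·2.3503 − 1.1620·-3.0577 = +5.0711 (running +28.6304)
Area = |Σ|/2 = |28.6304|/2 = 14.3152

Area at t=0.463: 14.3152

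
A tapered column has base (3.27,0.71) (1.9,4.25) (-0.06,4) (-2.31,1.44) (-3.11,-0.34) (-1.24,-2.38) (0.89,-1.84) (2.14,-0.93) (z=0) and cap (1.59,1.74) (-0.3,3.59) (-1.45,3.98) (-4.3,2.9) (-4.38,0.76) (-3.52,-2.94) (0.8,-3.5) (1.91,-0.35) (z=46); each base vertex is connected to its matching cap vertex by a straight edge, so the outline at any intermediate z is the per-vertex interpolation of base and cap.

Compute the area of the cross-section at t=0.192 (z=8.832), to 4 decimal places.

Area at t=0.192: 28.2105

Cross-section at t=0.192: each vertex is (1-t)·p0[i] + t·p1[i].
  v1: (1-0.192)·(3.27,0.71) + 0.192·(1.59,1.74) = (2.9474,0.9078)
  v2: (1-0.192)·(1.9,4.25) + 0.192·(-0.3,3.59) = (1.4776,4.1233)
  v3: (1-0.192)·(-0.06,4) + 0.192·(-1.45,3.98) = (-0.3269,3.9962)
  v4: (1-0.192)·(-2.31,1.44) + 0.192·(-4.3,2.9) = (-2.6921,1.7203)
  v5: (1-0.192)·(-3.11,-0.34) + 0.192·(-4.38,0.76) = (-3.3538,-0.1288)
  v6: (1-0.192)·(-1.24,-2.38) + 0.192·(-3.52,-2.94) = (-1.6778,-2.4875)
  v7: (1-0.192)·(0.89,-1.84) + 0.192·(0.8,-3.5) = (0.8727,-2.1587)
  v8: (1-0.192)·(2.14,-0.93) + 0.192·(1.91,-0.35) = (2.0958,-0.8186)
Shoelace sum Σ(x_i·y_{i+1} − x_{i+1}·y_i):
  i=1: 2.9474·4.1233 − 1.4776·0.9078 = +10.8118 (running +10.8118)
  i=2: 1.4776·3.9962 − -0.3269·4.1233 = +7.2525 (running +18.0644)
  i=3: -0.3269·1.7203 − -2.6921·3.9962 = +10.1956 (running +28.2600)
  i=4: -2.6921·-0.1288 − -3.3538·1.7203 = +6.1164 (running +34.3764)
  i=5: -3.3538·-2.4875 − -1.6778·-0.1288 = +8.1266 (running +42.5031)
  i=6: -1.6778·-2.1587 − 0.8727·-2.4875 = +5.7927 (running +48.2958)
  i=7: 0.8727·-0.8186 − 2.0958·-2.1587 = +3.8099 (running +52.1057)
  i=8: 2.0958·0.9078 − 2.9474·-0.8186 = +4.3154 (running +56.4211)
Area = |Σ|/2 = |56.4211|/2 = 28.2105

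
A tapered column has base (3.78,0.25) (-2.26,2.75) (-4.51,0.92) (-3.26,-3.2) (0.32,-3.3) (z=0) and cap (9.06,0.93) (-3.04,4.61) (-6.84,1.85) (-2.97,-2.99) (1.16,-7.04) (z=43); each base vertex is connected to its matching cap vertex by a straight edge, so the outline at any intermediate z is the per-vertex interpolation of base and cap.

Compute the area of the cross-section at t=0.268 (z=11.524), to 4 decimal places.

Cross-section at t=0.268: each vertex is (1-t)·p0[i] + t·p1[i].
  v1: (1-0.268)·(3.78,0.25) + 0.268·(9.06,0.93) = (5.1950,0.4322)
  v2: (1-0.268)·(-2.26,2.75) + 0.268·(-3.04,4.61) = (-2.4690,3.2485)
  v3: (1-0.268)·(-4.51,0.92) + 0.268·(-6.84,1.85) = (-5.1344,1.1692)
  v4: (1-0.268)·(-3.26,-3.2) + 0.268·(-2.97,-2.99) = (-3.1823,-3.1437)
  v5: (1-0.268)·(0.32,-3.3) + 0.268·(1.16,-7.04) = (0.5451,-4.3023)
Shoelace sum Σ(x_i·y_{i+1} − x_{i+1}·y_i):
  i=1: 5.1950·3.2485 − -2.4690·0.4322 = +17.9432 (running +17.9432)
  i=2: -2.4690·1.1692 − -5.1344·3.2485 = +13.7922 (running +31.7354)
  i=3: -5.1344·-3.1437 − -3.1823·1.1692 = +19.8621 (running +51.5975)
  i=4: -3.1823·-4.3023 − 0.5451·-3.1437 = +15.4049 (running +67.0024)
  i=5: 0.5451·0.4322 − 5.1950·-4.3023 = +22.5863 (running +89.5888)
Area = |Σ|/2 = |89.5888|/2 = 44.7944

Area at t=0.268: 44.7944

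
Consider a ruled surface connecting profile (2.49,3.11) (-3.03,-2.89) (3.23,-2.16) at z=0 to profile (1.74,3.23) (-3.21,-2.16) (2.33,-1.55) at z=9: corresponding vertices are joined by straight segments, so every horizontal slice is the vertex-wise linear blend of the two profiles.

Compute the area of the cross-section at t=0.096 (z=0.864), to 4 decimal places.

Cross-section at t=0.096: each vertex is (1-t)·p0[i] + t·p1[i].
  v1: (1-0.096)·(2.49,3.11) + 0.096·(1.74,3.23) = (2.4180,3.1215)
  v2: (1-0.096)·(-3.03,-2.89) + 0.096·(-3.21,-2.16) = (-3.0473,-2.8199)
  v3: (1-0.096)·(3.23,-2.16) + 0.096·(2.33,-1.55) = (3.1436,-2.1014)
Shoelace sum Σ(x_i·y_{i+1} − x_{i+1}·y_i):
  i=1: 2.4180·-2.8199 − -3.0473·3.1215 = +2.6936 (running +2.6936)
  i=2: -3.0473·-2.1014 − 3.1436·-2.8199 = +15.2684 (running +17.9620)
  i=3: 3.1436·3.1215 − 2.4180·-2.1014 = +14.8941 (running +32.8560)
Area = |Σ|/2 = |32.8560|/2 = 16.4280

Area at t=0.096: 16.4280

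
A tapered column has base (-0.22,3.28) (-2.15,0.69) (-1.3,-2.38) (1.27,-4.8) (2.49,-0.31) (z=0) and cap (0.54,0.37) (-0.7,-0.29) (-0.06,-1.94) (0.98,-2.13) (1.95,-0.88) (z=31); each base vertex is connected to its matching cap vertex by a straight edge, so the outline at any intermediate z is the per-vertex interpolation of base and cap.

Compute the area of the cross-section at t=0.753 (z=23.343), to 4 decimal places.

Cross-section at t=0.753: each vertex is (1-t)·p0[i] + t·p1[i].
  v1: (1-0.753)·(-0.22,3.28) + 0.753·(0.54,0.37) = (0.3523,1.0888)
  v2: (1-0.753)·(-2.15,0.69) + 0.753·(-0.7,-0.29) = (-1.0581,-0.0479)
  v3: (1-0.753)·(-1.3,-2.38) + 0.753·(-0.06,-1.94) = (-0.3663,-2.0487)
  v4: (1-0.753)·(1.27,-4.8) + 0.753·(0.98,-2.13) = (1.0516,-2.7895)
  v5: (1-0.753)·(2.49,-0.31) + 0.753·(1.95,-0.88) = (2.0834,-0.7392)
Shoelace sum Σ(x_i·y_{i+1} − x_{i+1}·y_i):
  i=1: 0.3523·-0.0479 − -1.0581·1.0888 = +1.1352 (running +1.1352)
  i=2: -1.0581·-2.0487 − -0.3663·-0.0479 = +2.1503 (running +3.2854)
  i=3: -0.3663·-2.7895 − 1.0516·-2.0487 = +3.1762 (running +6.4616)
  i=4: 1.0516·-0.7392 − 2.0834·-2.7895 = +5.0342 (running +11.4958)
  i=5: 2.0834·1.0888 − 0.3523·-0.7392 = +2.5287 (running +14.0246)
Area = |Σ|/2 = |14.0246|/2 = 7.0123

Area at t=0.753: 7.0123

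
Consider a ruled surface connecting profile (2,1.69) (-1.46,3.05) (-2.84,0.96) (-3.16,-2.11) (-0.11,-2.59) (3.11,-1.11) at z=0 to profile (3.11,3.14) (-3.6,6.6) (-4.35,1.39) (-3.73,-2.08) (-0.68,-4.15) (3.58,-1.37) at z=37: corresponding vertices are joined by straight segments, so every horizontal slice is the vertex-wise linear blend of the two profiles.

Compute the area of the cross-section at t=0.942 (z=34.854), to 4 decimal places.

Cross-section at t=0.942: each vertex is (1-t)·p0[i] + t·p1[i].
  v1: (1-0.942)·(2,1.69) + 0.942·(3.11,3.14) = (3.0456,3.0559)
  v2: (1-0.942)·(-1.46,3.05) + 0.942·(-3.6,6.6) = (-3.4759,6.3941)
  v3: (1-0.942)·(-2.84,0.96) + 0.942·(-4.35,1.39) = (-4.2624,1.3651)
  v4: (1-0.942)·(-3.16,-2.11) + 0.942·(-3.73,-2.08) = (-3.6969,-2.0817)
  v5: (1-0.942)·(-0.11,-2.59) + 0.942·(-0.68,-4.15) = (-0.6469,-4.0595)
  v6: (1-0.942)·(3.11,-1.11) + 0.942·(3.58,-1.37) = (3.5527,-1.3549)
Shoelace sum Σ(x_i·y_{i+1} − x_{i+1}·y_i):
  i=1: 3.0456·6.3941 − -3.4759·3.0559 = +30.0959 (running +30.0959)
  i=2: -3.4759·1.3651 − -4.2624·6.3941 = +22.5096 (running +52.6055)
  i=3: -4.2624·-2.0817 − -3.6969·1.3651 = +13.9198 (running +66.5253)
  i=4: -3.6969·-4.0595 − -0.6469·-2.0817 = +13.6610 (running +80.1863)
  i=5: -0.6469·-1.3549 − 3.5527·-4.0595 = +15.2990 (running +95.4853)
  i=6: 3.5527·3.0559 − 3.0456·-1.3549 = +14.9834 (running +110.4687)
Area = |Σ|/2 = |110.4687|/2 = 55.2343

Area at t=0.942: 55.2343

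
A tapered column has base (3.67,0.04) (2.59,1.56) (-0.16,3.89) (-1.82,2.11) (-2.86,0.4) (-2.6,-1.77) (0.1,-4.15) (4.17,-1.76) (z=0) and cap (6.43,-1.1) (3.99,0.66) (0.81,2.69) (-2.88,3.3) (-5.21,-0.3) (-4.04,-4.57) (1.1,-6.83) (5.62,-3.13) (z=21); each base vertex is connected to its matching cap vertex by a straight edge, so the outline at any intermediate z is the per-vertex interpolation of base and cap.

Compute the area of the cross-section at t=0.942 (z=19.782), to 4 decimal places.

Area at t=0.942: 72.8026

Cross-section at t=0.942: each vertex is (1-t)·p0[i] + t·p1[i].
  v1: (1-0.942)·(3.67,0.04) + 0.942·(6.43,-1.1) = (6.2699,-1.0339)
  v2: (1-0.942)·(2.59,1.56) + 0.942·(3.99,0.66) = (3.9088,0.7122)
  v3: (1-0.942)·(-0.16,3.89) + 0.942·(0.81,2.69) = (0.7537,2.7596)
  v4: (1-0.942)·(-1.82,2.11) + 0.942·(-2.88,3.3) = (-2.8185,3.2310)
  v5: (1-0.942)·(-2.86,0.4) + 0.942·(-5.21,-0.3) = (-5.0737,-0.2594)
  v6: (1-0.942)·(-2.6,-1.77) + 0.942·(-4.04,-4.57) = (-3.9565,-4.4076)
  v7: (1-0.942)·(0.1,-4.15) + 0.942·(1.1,-6.83) = (1.0420,-6.6746)
  v8: (1-0.942)·(4.17,-1.76) + 0.942·(5.62,-3.13) = (5.5359,-3.0505)
Shoelace sum Σ(x_i·y_{i+1} − x_{i+1}·y_i):
  i=1: 6.2699·0.7122 − 3.9088·-1.0339 = +8.5067 (running +8.5067)
  i=2: 3.9088·2.7596 − 0.7537·0.7122 = +10.2499 (running +18.7566)
  i=3: 0.7537·3.2310 − -2.8185·2.7596 = +10.2133 (running +28.9699)
  i=4: -2.8185·-0.2594 − -5.0737·3.2310 = +17.1241 (running +46.0940)
  i=5: -5.0737·-4.4076 − -3.9565·-0.2594 = +21.3365 (running +67.4306)
  i=6: -3.9565·-6.6746 − 1.0420·-4.4076 = +31.0005 (running +98.4310)
  i=7: 1.0420·-3.0505 − 5.5359·-6.6746 = +33.7710 (running +132.2021)
  i=8: 5.5359·-1.0339 − 6.2699·-3.0505 = +13.4032 (running +145.6053)
Area = |Σ|/2 = |145.6053|/2 = 72.8026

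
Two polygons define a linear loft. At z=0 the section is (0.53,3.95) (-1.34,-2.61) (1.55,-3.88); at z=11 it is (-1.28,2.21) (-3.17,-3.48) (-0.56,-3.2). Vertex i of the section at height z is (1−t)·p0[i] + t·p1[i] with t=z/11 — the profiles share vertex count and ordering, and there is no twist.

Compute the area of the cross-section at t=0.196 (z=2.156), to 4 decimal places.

Cross-section at t=0.196: each vertex is (1-t)·p0[i] + t·p1[i].
  v1: (1-0.196)·(0.53,3.95) + 0.196·(-1.28,2.21) = (0.1752,3.6090)
  v2: (1-0.196)·(-1.34,-2.61) + 0.196·(-3.17,-3.48) = (-1.6987,-2.7805)
  v3: (1-0.196)·(1.55,-3.88) + 0.196·(-0.56,-3.2) = (1.1364,-3.7467)
Shoelace sum Σ(x_i·y_{i+1} − x_{i+1}·y_i):
  i=1: 0.1752·-2.7805 − -1.6987·3.6090 = +5.6432 (running +5.6432)
  i=2: -1.6987·-3.7467 − 1.1364·-2.7805 = +9.5244 (running +15.1676)
  i=3: 1.1364·3.6090 − 0.1752·-3.7467 = +4.7579 (running +19.9255)
Area = |Σ|/2 = |19.9255|/2 = 9.9628

Area at t=0.196: 9.9628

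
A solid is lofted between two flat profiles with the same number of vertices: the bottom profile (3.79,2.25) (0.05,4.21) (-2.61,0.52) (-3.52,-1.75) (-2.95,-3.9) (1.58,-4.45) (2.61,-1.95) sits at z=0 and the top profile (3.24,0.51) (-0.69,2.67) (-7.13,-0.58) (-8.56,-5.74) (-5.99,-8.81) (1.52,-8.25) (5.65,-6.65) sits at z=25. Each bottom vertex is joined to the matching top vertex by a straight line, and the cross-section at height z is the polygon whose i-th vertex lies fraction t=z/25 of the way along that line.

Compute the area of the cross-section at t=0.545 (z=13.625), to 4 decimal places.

Area at t=0.545: 77.1280

Cross-section at t=0.545: each vertex is (1-t)·p0[i] + t·p1[i].
  v1: (1-0.545)·(3.79,2.25) + 0.545·(3.24,0.51) = (3.4903,1.3017)
  v2: (1-0.545)·(0.05,4.21) + 0.545·(-0.69,2.67) = (-0.3533,3.3707)
  v3: (1-0.545)·(-2.61,0.52) + 0.545·(-7.13,-0.58) = (-5.0734,-0.0795)
  v4: (1-0.545)·(-3.52,-1.75) + 0.545·(-8.56,-5.74) = (-6.2668,-3.9245)
  v5: (1-0.545)·(-2.95,-3.9) + 0.545·(-5.99,-8.81) = (-4.6068,-6.5760)
  v6: (1-0.545)·(1.58,-4.45) + 0.545·(1.52,-8.25) = (1.5473,-6.5210)
  v7: (1-0.545)·(2.61,-1.95) + 0.545·(5.65,-6.65) = (4.2668,-4.5115)
Shoelace sum Σ(x_i·y_{i+1} − x_{i+1}·y_i):
  i=1: 3.4903·3.3707 − -0.3533·1.3017 = +12.2245 (running +12.2245)
  i=2: -0.3533·-0.0795 − -5.0734·3.3707 = +17.1290 (running +29.3535)
  i=3: -5.0734·-3.9245 − -6.2668·-0.0795 = +19.4126 (running +48.7661)
  i=4: -6.2668·-6.5760 − -4.6068·-3.9245 = +23.1305 (running +71.8966)
  i=5: -4.6068·-6.5210 − 1.5473·-6.5760 = +40.2159 (running +112.1125)
  i=6: 1.5473·-4.5115 − 4.2668·-6.5210 = +20.8432 (running +132.9557)
  i=7: 4.2668·1.3017 − 3.4903·-4.5115 = +21.3004 (running +154.2560)
Area = |Σ|/2 = |154.2560|/2 = 77.1280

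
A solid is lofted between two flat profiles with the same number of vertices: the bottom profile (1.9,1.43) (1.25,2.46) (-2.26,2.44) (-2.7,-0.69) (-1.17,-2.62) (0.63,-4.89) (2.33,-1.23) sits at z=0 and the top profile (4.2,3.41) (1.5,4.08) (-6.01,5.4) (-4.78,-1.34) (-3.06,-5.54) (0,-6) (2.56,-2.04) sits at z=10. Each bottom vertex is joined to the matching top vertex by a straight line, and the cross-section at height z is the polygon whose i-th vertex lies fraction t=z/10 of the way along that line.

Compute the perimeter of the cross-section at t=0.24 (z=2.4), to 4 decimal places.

Perimeter at t=0.24: 23.2039

Cross-section at t=0.24: each vertex is (1-t)·p0[i] + t·p1[i].
  v1: (1-0.24)·(1.9,1.43) + 0.24·(4.2,3.41) = (2.4520,1.9052)
  v2: (1-0.24)·(1.25,2.46) + 0.24·(1.5,4.08) = (1.3100,2.8488)
  v3: (1-0.24)·(-2.26,2.44) + 0.24·(-6.01,5.4) = (-3.1600,3.1504)
  v4: (1-0.24)·(-2.7,-0.69) + 0.24·(-4.78,-1.34) = (-3.1992,-0.8460)
  v5: (1-0.24)·(-1.17,-2.62) + 0.24·(-3.06,-5.54) = (-1.6236,-3.3208)
  v6: (1-0.24)·(0.63,-4.89) + 0.24·(0,-6) = (0.4788,-5.1564)
  v7: (1-0.24)·(2.33,-1.23) + 0.24·(2.56,-2.04) = (2.3852,-1.4244)
Perimeter = Σ |v_{i+1} − v_i|:
  edge 1→2: √(-1.1420² + 0.9436²) = 1.4814 (running 1.4814)
  edge 2→3: √(-4.4700² + 0.3016²) = 4.4802 (running 5.9616)
  edge 3→4: √(-0.0392² + -3.9964²) = 3.9966 (running 9.9582)
  edge 4→5: √(1.5756² + -2.4748²) = 2.9338 (running 12.8919)
  edge 5→6: √(2.1024² + -1.8356²) = 2.7910 (running 15.6829)
  edge 6→7: √(1.9064² + 3.7320²) = 4.1907 (running 19.8736)
  edge 7→1: √(0.0668² + 3.3296²) = 3.3303 (running 23.2039)
Perimeter = 23.2039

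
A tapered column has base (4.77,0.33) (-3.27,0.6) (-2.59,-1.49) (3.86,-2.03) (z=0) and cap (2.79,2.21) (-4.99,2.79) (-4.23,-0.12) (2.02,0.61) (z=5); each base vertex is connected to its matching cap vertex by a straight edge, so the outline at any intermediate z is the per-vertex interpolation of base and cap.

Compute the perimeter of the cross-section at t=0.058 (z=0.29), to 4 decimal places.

Perimeter at t=0.058: 19.2152

Cross-section at t=0.058: each vertex is (1-t)·p0[i] + t·p1[i].
  v1: (1-0.058)·(4.77,0.33) + 0.058·(2.79,2.21) = (4.6552,0.4390)
  v2: (1-0.058)·(-3.27,0.6) + 0.058·(-4.99,2.79) = (-3.3698,0.7270)
  v3: (1-0.058)·(-2.59,-1.49) + 0.058·(-4.23,-0.12) = (-2.6851,-1.4105)
  v4: (1-0.058)·(3.86,-2.03) + 0.058·(2.02,0.61) = (3.7533,-1.8769)
Perimeter = Σ |v_{i+1} − v_i|:
  edge 1→2: √(-8.0249² + 0.2880²) = 8.0301 (running 8.0301)
  edge 2→3: √(0.6846² + -2.1376²) = 2.2445 (running 10.2746)
  edge 3→4: √(6.4384² + -0.4663²) = 6.4553 (running 16.7299)
  edge 4→1: √(0.9019² + 2.3159²) = 2.4853 (running 19.2152)
Perimeter = 19.2152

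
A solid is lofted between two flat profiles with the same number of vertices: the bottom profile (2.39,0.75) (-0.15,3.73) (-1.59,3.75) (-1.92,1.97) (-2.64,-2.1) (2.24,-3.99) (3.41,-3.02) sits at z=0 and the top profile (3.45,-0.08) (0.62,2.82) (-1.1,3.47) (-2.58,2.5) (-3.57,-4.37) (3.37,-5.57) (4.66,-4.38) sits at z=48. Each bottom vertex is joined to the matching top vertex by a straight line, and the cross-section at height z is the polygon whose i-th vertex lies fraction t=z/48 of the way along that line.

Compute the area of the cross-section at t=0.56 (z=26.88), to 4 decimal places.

Cross-section at t=0.56: each vertex is (1-t)·p0[i] + t·p1[i].
  v1: (1-0.56)·(2.39,0.75) + 0.56·(3.45,-0.08) = (2.9836,0.2852)
  v2: (1-0.56)·(-0.15,3.73) + 0.56·(0.62,2.82) = (0.2812,3.2204)
  v3: (1-0.56)·(-1.59,3.75) + 0.56·(-1.1,3.47) = (-1.3156,3.5932)
  v4: (1-0.56)·(-1.92,1.97) + 0.56·(-2.58,2.5) = (-2.2896,2.2668)
  v5: (1-0.56)·(-2.64,-2.1) + 0.56·(-3.57,-4.37) = (-3.1608,-3.3712)
  v6: (1-0.56)·(2.24,-3.99) + 0.56·(3.37,-5.57) = (2.8728,-4.8748)
  v7: (1-0.56)·(3.41,-3.02) + 0.56·(4.66,-4.38) = (4.1100,-3.7816)
Shoelace sum Σ(x_i·y_{i+1} − x_{i+1}·y_i):
  i=1: 2.9836·3.2204 − 0.2812·0.2852 = +9.5282 (running +9.5282)
  i=2: 0.2812·3.5932 − -1.3156·3.2204 = +5.2472 (running +14.7754)
  i=3: -1.3156·2.2668 − -2.2896·3.5932 = +5.2448 (running +20.0201)
  i=4: -2.2896·-3.3712 − -3.1608·2.2668 = +14.8836 (running +34.9037)
  i=5: -3.1608·-4.8748 − 2.8728·-3.3712 = +25.0931 (running +59.9968)
  i=6: 2.8728·-3.7816 − 4.1100·-4.8748 = +9.1716 (running +69.1684)
  i=7: 4.1100·0.2852 − 2.9836·-3.7816 = +12.4550 (running +81.6234)
Area = |Σ|/2 = |81.6234|/2 = 40.8117

Area at t=0.56: 40.8117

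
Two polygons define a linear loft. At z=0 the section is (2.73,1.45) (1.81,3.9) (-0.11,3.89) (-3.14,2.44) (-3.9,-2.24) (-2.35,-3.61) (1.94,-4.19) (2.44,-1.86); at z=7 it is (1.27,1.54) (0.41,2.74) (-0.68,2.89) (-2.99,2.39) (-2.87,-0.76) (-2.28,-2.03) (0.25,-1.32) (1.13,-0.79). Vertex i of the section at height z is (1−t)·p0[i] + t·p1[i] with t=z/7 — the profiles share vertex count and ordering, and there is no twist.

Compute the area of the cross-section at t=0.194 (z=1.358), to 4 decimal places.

Area at t=0.194: 36.6320

Cross-section at t=0.194: each vertex is (1-t)·p0[i] + t·p1[i].
  v1: (1-0.194)·(2.73,1.45) + 0.194·(1.27,1.54) = (2.4468,1.4675)
  v2: (1-0.194)·(1.81,3.9) + 0.194·(0.41,2.74) = (1.5384,3.6750)
  v3: (1-0.194)·(-0.11,3.89) + 0.194·(-0.68,2.89) = (-0.2206,3.6960)
  v4: (1-0.194)·(-3.14,2.44) + 0.194·(-2.99,2.39) = (-3.1109,2.4303)
  v5: (1-0.194)·(-3.9,-2.24) + 0.194·(-2.87,-0.76) = (-3.7002,-1.9529)
  v6: (1-0.194)·(-2.35,-3.61) + 0.194·(-2.28,-2.03) = (-2.3364,-3.3035)
  v7: (1-0.194)·(1.94,-4.19) + 0.194·(0.25,-1.32) = (1.6121,-3.6332)
  v8: (1-0.194)·(2.44,-1.86) + 0.194·(1.13,-0.79) = (2.1859,-1.6524)
Shoelace sum Σ(x_i·y_{i+1} − x_{i+1}·y_i):
  i=1: 2.4468·3.6750 − 1.5384·1.4675 = +6.7342 (running +6.7342)
  i=2: 1.5384·3.6960 − -0.2206·3.6750 = +6.4965 (running +13.2308)
  i=3: -0.2206·2.4303 − -3.1109·3.6960 = +10.9618 (running +24.1926)
  i=4: -3.1109·-1.9529 − -3.7002·2.4303 = +15.0678 (running +39.2603)
  i=5: -3.7002·-3.3035 − -2.3364·-1.9529 = +7.6607 (running +46.9210)
  i=6: -2.3364·-3.6332 − 1.6121·-3.3035 = +13.8144 (running +60.7354)
  i=7: 1.6121·-1.6524 − 2.1859·-3.6332 = +5.2778 (running +66.0132)
  i=8: 2.1859·1.4675 − 2.4468·-1.6524 = +7.2507 (running +73.2640)
Area = |Σ|/2 = |73.2640|/2 = 36.6320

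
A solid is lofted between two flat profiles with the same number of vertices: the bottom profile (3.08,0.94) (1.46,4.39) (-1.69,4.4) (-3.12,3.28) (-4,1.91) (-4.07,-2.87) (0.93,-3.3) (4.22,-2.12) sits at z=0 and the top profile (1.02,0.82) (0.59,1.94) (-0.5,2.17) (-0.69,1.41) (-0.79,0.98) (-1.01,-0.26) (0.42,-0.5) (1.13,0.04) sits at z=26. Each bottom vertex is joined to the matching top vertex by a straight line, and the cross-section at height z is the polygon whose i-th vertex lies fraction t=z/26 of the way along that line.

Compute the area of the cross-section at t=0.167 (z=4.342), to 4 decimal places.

Area at t=0.167: 38.4881

Cross-section at t=0.167: each vertex is (1-t)·p0[i] + t·p1[i].
  v1: (1-0.167)·(3.08,0.94) + 0.167·(1.02,0.82) = (2.7360,0.9200)
  v2: (1-0.167)·(1.46,4.39) + 0.167·(0.59,1.94) = (1.3147,3.9808)
  v3: (1-0.167)·(-1.69,4.4) + 0.167·(-0.5,2.17) = (-1.4913,4.0276)
  v4: (1-0.167)·(-3.12,3.28) + 0.167·(-0.69,1.41) = (-2.7142,2.9677)
  v5: (1-0.167)·(-4,1.91) + 0.167·(-0.79,0.98) = (-3.4639,1.7547)
  v6: (1-0.167)·(-4.07,-2.87) + 0.167·(-1.01,-0.26) = (-3.5590,-2.4341)
  v7: (1-0.167)·(0.93,-3.3) + 0.167·(0.42,-0.5) = (0.8448,-2.8324)
  v8: (1-0.167)·(4.22,-2.12) + 0.167·(1.13,0.04) = (3.7040,-1.7593)
Shoelace sum Σ(x_i·y_{i+1} − x_{i+1}·y_i):
  i=1: 2.7360·3.9808 − 1.3147·0.9200 = +9.6820 (running +9.6820)
  i=2: 1.3147·4.0276 − -1.4913·3.9808 = +11.2316 (running +20.9137)
  i=3: -1.4913·2.9677 − -2.7142·4.0276 = +6.5060 (running +27.4197)
  i=4: -2.7142·1.7547 − -3.4639·2.9677 = +5.5174 (running +32.9370)
  i=5: -3.4639·-2.4341 − -3.5590·1.7547 = +14.6766 (running +47.6136)
  i=6: -3.5590·-2.8324 − 0.8448·-2.4341 = +12.1369 (running +59.7505)
  i=7: 0.8448·-1.7593 − 3.7040·-2.8324 = +9.0048 (running +68.7553)
  i=8: 3.7040·0.9200 − 2.7360·-1.7593 = +8.2209 (running +76.9762)
Area = |Σ|/2 = |76.9762|/2 = 38.4881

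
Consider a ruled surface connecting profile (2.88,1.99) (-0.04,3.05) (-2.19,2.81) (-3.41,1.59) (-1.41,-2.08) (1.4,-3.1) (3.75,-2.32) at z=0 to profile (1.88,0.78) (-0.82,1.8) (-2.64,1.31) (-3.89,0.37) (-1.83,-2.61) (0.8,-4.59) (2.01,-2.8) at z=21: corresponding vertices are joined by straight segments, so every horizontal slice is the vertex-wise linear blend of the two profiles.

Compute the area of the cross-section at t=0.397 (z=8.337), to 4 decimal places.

Area at t=0.397: 27.5990

Cross-section at t=0.397: each vertex is (1-t)·p0[i] + t·p1[i].
  v1: (1-0.397)·(2.88,1.99) + 0.397·(1.88,0.78) = (2.4830,1.5096)
  v2: (1-0.397)·(-0.04,3.05) + 0.397·(-0.82,1.8) = (-0.3497,2.5537)
  v3: (1-0.397)·(-2.19,2.81) + 0.397·(-2.64,1.31) = (-2.3687,2.2145)
  v4: (1-0.397)·(-3.41,1.59) + 0.397·(-3.89,0.37) = (-3.6006,1.1057)
  v5: (1-0.397)·(-1.41,-2.08) + 0.397·(-1.83,-2.61) = (-1.5767,-2.2904)
  v6: (1-0.397)·(1.4,-3.1) + 0.397·(0.8,-4.59) = (1.1618,-3.6915)
  v7: (1-0.397)·(3.75,-2.32) + 0.397·(2.01,-2.8) = (3.0592,-2.5106)
Shoelace sum Σ(x_i·y_{i+1} − x_{i+1}·y_i):
  i=1: 2.4830·2.5537 − -0.3497·1.5096 = +6.8688 (running +6.8688)
  i=2: -0.3497·2.2145 − -2.3687·2.5537 = +5.2746 (running +12.1434)
  i=3: -2.3687·1.1057 − -3.6006·2.2145 = +5.3545 (running +17.4980)
  i=4: -3.6006·-2.2904 − -1.5767·1.1057 = +9.9901 (running +27.4881)
  i=5: -1.5767·-3.6915 − 1.1618·-2.2904 = +8.4816 (running +35.9696)
  i=6: 1.1618·-2.5106 − 3.0592·-3.6915 = +8.3764 (running +44.3461)
  i=7: 3.0592·1.5096 − 2.4830·-2.5106 = +10.8520 (running +55.1981)
Area = |Σ|/2 = |55.1981|/2 = 27.5990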